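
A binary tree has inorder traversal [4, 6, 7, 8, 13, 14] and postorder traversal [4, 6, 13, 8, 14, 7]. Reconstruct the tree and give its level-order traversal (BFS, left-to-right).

Inorder:   [4, 6, 7, 8, 13, 14]
Postorder: [4, 6, 13, 8, 14, 7]
Algorithm: postorder visits root last, so walk postorder right-to-left;
each value is the root of the current inorder slice — split it at that
value, recurse on the right subtree first, then the left.
Recursive splits:
  root=7; inorder splits into left=[4, 6], right=[8, 13, 14]
  root=14; inorder splits into left=[8, 13], right=[]
  root=8; inorder splits into left=[], right=[13]
  root=13; inorder splits into left=[], right=[]
  root=6; inorder splits into left=[4], right=[]
  root=4; inorder splits into left=[], right=[]
Reconstructed level-order: [7, 6, 14, 4, 8, 13]


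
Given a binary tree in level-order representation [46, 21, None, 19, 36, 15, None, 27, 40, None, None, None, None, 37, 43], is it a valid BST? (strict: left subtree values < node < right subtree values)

Level-order array: [46, 21, None, 19, 36, 15, None, 27, 40, None, None, None, None, 37, 43]
Validate using subtree bounds (lo, hi): at each node, require lo < value < hi,
then recurse left with hi=value and right with lo=value.
Preorder trace (stopping at first violation):
  at node 46 with bounds (-inf, +inf): OK
  at node 21 with bounds (-inf, 46): OK
  at node 19 with bounds (-inf, 21): OK
  at node 15 with bounds (-inf, 19): OK
  at node 36 with bounds (21, 46): OK
  at node 27 with bounds (21, 36): OK
  at node 40 with bounds (36, 46): OK
  at node 37 with bounds (36, 40): OK
  at node 43 with bounds (40, 46): OK
No violation found at any node.
Result: Valid BST


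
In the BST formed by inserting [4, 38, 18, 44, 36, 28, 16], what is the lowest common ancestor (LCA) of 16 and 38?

Tree insertion order: [4, 38, 18, 44, 36, 28, 16]
Tree (level-order array): [4, None, 38, 18, 44, 16, 36, None, None, None, None, 28]
In a BST, the LCA of p=16, q=38 is the first node v on the
root-to-leaf path with p <= v <= q (go left if both < v, right if both > v).
Walk from root:
  at 4: both 16 and 38 > 4, go right
  at 38: 16 <= 38 <= 38, this is the LCA
LCA = 38


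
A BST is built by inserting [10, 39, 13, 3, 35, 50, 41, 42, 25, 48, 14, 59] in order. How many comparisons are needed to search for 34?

Search path for 34: 10 -> 39 -> 13 -> 35 -> 25
Found: False
Comparisons: 5


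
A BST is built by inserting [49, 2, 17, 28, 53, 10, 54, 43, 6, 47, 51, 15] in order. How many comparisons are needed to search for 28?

Search path for 28: 49 -> 2 -> 17 -> 28
Found: True
Comparisons: 4


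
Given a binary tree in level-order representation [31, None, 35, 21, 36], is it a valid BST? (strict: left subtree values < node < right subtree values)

Level-order array: [31, None, 35, 21, 36]
Validate using subtree bounds (lo, hi): at each node, require lo < value < hi,
then recurse left with hi=value and right with lo=value.
Preorder trace (stopping at first violation):
  at node 31 with bounds (-inf, +inf): OK
  at node 35 with bounds (31, +inf): OK
  at node 21 with bounds (31, 35): VIOLATION
Node 21 violates its bound: not (31 < 21 < 35).
Result: Not a valid BST


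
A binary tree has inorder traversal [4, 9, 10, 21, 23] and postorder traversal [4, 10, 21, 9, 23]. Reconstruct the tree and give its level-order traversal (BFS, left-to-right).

Inorder:   [4, 9, 10, 21, 23]
Postorder: [4, 10, 21, 9, 23]
Algorithm: postorder visits root last, so walk postorder right-to-left;
each value is the root of the current inorder slice — split it at that
value, recurse on the right subtree first, then the left.
Recursive splits:
  root=23; inorder splits into left=[4, 9, 10, 21], right=[]
  root=9; inorder splits into left=[4], right=[10, 21]
  root=21; inorder splits into left=[10], right=[]
  root=10; inorder splits into left=[], right=[]
  root=4; inorder splits into left=[], right=[]
Reconstructed level-order: [23, 9, 4, 21, 10]


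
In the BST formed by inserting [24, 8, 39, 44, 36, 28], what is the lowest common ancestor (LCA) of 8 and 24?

Tree insertion order: [24, 8, 39, 44, 36, 28]
Tree (level-order array): [24, 8, 39, None, None, 36, 44, 28]
In a BST, the LCA of p=8, q=24 is the first node v on the
root-to-leaf path with p <= v <= q (go left if both < v, right if both > v).
Walk from root:
  at 24: 8 <= 24 <= 24, this is the LCA
LCA = 24


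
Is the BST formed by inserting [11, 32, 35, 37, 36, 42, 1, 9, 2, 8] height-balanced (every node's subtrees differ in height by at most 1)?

Tree (level-order array): [11, 1, 32, None, 9, None, 35, 2, None, None, 37, None, 8, 36, 42]
Definition: a tree is height-balanced if, at every node, |h(left) - h(right)| <= 1 (empty subtree has height -1).
Bottom-up per-node check:
  node 8: h_left=-1, h_right=-1, diff=0 [OK], height=0
  node 2: h_left=-1, h_right=0, diff=1 [OK], height=1
  node 9: h_left=1, h_right=-1, diff=2 [FAIL (|1--1|=2 > 1)], height=2
  node 1: h_left=-1, h_right=2, diff=3 [FAIL (|-1-2|=3 > 1)], height=3
  node 36: h_left=-1, h_right=-1, diff=0 [OK], height=0
  node 42: h_left=-1, h_right=-1, diff=0 [OK], height=0
  node 37: h_left=0, h_right=0, diff=0 [OK], height=1
  node 35: h_left=-1, h_right=1, diff=2 [FAIL (|-1-1|=2 > 1)], height=2
  node 32: h_left=-1, h_right=2, diff=3 [FAIL (|-1-2|=3 > 1)], height=3
  node 11: h_left=3, h_right=3, diff=0 [OK], height=4
Node 9 violates the condition: |1 - -1| = 2 > 1.
Result: Not balanced


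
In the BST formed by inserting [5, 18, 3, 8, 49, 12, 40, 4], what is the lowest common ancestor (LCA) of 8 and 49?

Tree insertion order: [5, 18, 3, 8, 49, 12, 40, 4]
Tree (level-order array): [5, 3, 18, None, 4, 8, 49, None, None, None, 12, 40]
In a BST, the LCA of p=8, q=49 is the first node v on the
root-to-leaf path with p <= v <= q (go left if both < v, right if both > v).
Walk from root:
  at 5: both 8 and 49 > 5, go right
  at 18: 8 <= 18 <= 49, this is the LCA
LCA = 18


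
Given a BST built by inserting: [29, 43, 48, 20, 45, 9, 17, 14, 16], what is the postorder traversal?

Tree insertion order: [29, 43, 48, 20, 45, 9, 17, 14, 16]
Tree (level-order array): [29, 20, 43, 9, None, None, 48, None, 17, 45, None, 14, None, None, None, None, 16]
Postorder traversal: [16, 14, 17, 9, 20, 45, 48, 43, 29]


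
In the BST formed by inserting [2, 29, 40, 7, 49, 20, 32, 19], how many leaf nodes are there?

Tree built from: [2, 29, 40, 7, 49, 20, 32, 19]
Tree (level-order array): [2, None, 29, 7, 40, None, 20, 32, 49, 19]
Rule: A leaf has 0 children.
Per-node child counts:
  node 2: 1 child(ren)
  node 29: 2 child(ren)
  node 7: 1 child(ren)
  node 20: 1 child(ren)
  node 19: 0 child(ren)
  node 40: 2 child(ren)
  node 32: 0 child(ren)
  node 49: 0 child(ren)
Matching nodes: [19, 32, 49]
Count of leaf nodes: 3


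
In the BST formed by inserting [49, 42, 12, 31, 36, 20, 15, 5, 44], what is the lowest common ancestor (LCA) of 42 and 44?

Tree insertion order: [49, 42, 12, 31, 36, 20, 15, 5, 44]
Tree (level-order array): [49, 42, None, 12, 44, 5, 31, None, None, None, None, 20, 36, 15]
In a BST, the LCA of p=42, q=44 is the first node v on the
root-to-leaf path with p <= v <= q (go left if both < v, right if both > v).
Walk from root:
  at 49: both 42 and 44 < 49, go left
  at 42: 42 <= 42 <= 44, this is the LCA
LCA = 42


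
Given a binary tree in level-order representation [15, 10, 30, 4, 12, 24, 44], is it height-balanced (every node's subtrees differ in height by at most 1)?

Tree (level-order array): [15, 10, 30, 4, 12, 24, 44]
Definition: a tree is height-balanced if, at every node, |h(left) - h(right)| <= 1 (empty subtree has height -1).
Bottom-up per-node check:
  node 4: h_left=-1, h_right=-1, diff=0 [OK], height=0
  node 12: h_left=-1, h_right=-1, diff=0 [OK], height=0
  node 10: h_left=0, h_right=0, diff=0 [OK], height=1
  node 24: h_left=-1, h_right=-1, diff=0 [OK], height=0
  node 44: h_left=-1, h_right=-1, diff=0 [OK], height=0
  node 30: h_left=0, h_right=0, diff=0 [OK], height=1
  node 15: h_left=1, h_right=1, diff=0 [OK], height=2
All nodes satisfy the balance condition.
Result: Balanced


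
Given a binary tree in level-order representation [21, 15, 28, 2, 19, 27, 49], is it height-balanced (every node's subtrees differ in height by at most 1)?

Tree (level-order array): [21, 15, 28, 2, 19, 27, 49]
Definition: a tree is height-balanced if, at every node, |h(left) - h(right)| <= 1 (empty subtree has height -1).
Bottom-up per-node check:
  node 2: h_left=-1, h_right=-1, diff=0 [OK], height=0
  node 19: h_left=-1, h_right=-1, diff=0 [OK], height=0
  node 15: h_left=0, h_right=0, diff=0 [OK], height=1
  node 27: h_left=-1, h_right=-1, diff=0 [OK], height=0
  node 49: h_left=-1, h_right=-1, diff=0 [OK], height=0
  node 28: h_left=0, h_right=0, diff=0 [OK], height=1
  node 21: h_left=1, h_right=1, diff=0 [OK], height=2
All nodes satisfy the balance condition.
Result: Balanced


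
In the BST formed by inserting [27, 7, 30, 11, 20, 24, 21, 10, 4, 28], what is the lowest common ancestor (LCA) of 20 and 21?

Tree insertion order: [27, 7, 30, 11, 20, 24, 21, 10, 4, 28]
Tree (level-order array): [27, 7, 30, 4, 11, 28, None, None, None, 10, 20, None, None, None, None, None, 24, 21]
In a BST, the LCA of p=20, q=21 is the first node v on the
root-to-leaf path with p <= v <= q (go left if both < v, right if both > v).
Walk from root:
  at 27: both 20 and 21 < 27, go left
  at 7: both 20 and 21 > 7, go right
  at 11: both 20 and 21 > 11, go right
  at 20: 20 <= 20 <= 21, this is the LCA
LCA = 20


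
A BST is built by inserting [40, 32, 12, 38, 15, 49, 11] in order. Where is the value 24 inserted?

Starting tree (level order): [40, 32, 49, 12, 38, None, None, 11, 15]
Insertion path: 40 -> 32 -> 12 -> 15
Result: insert 24 as right child of 15
Final tree (level order): [40, 32, 49, 12, 38, None, None, 11, 15, None, None, None, None, None, 24]


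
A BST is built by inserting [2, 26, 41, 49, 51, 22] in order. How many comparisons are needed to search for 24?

Search path for 24: 2 -> 26 -> 22
Found: False
Comparisons: 3


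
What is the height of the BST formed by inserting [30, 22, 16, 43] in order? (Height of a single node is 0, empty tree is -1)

Insertion order: [30, 22, 16, 43]
Tree (level-order array): [30, 22, 43, 16]
Compute height bottom-up (empty subtree = -1):
  height(16) = 1 + max(-1, -1) = 0
  height(22) = 1 + max(0, -1) = 1
  height(43) = 1 + max(-1, -1) = 0
  height(30) = 1 + max(1, 0) = 2
Height = 2


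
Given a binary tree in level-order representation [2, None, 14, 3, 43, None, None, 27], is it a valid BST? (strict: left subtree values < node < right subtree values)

Level-order array: [2, None, 14, 3, 43, None, None, 27]
Validate using subtree bounds (lo, hi): at each node, require lo < value < hi,
then recurse left with hi=value and right with lo=value.
Preorder trace (stopping at first violation):
  at node 2 with bounds (-inf, +inf): OK
  at node 14 with bounds (2, +inf): OK
  at node 3 with bounds (2, 14): OK
  at node 43 with bounds (14, +inf): OK
  at node 27 with bounds (14, 43): OK
No violation found at any node.
Result: Valid BST


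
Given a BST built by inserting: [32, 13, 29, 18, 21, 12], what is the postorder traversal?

Tree insertion order: [32, 13, 29, 18, 21, 12]
Tree (level-order array): [32, 13, None, 12, 29, None, None, 18, None, None, 21]
Postorder traversal: [12, 21, 18, 29, 13, 32]


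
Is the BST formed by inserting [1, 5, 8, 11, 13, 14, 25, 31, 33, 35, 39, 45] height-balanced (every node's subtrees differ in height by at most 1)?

Tree (level-order array): [1, None, 5, None, 8, None, 11, None, 13, None, 14, None, 25, None, 31, None, 33, None, 35, None, 39, None, 45]
Definition: a tree is height-balanced if, at every node, |h(left) - h(right)| <= 1 (empty subtree has height -1).
Bottom-up per-node check:
  node 45: h_left=-1, h_right=-1, diff=0 [OK], height=0
  node 39: h_left=-1, h_right=0, diff=1 [OK], height=1
  node 35: h_left=-1, h_right=1, diff=2 [FAIL (|-1-1|=2 > 1)], height=2
  node 33: h_left=-1, h_right=2, diff=3 [FAIL (|-1-2|=3 > 1)], height=3
  node 31: h_left=-1, h_right=3, diff=4 [FAIL (|-1-3|=4 > 1)], height=4
  node 25: h_left=-1, h_right=4, diff=5 [FAIL (|-1-4|=5 > 1)], height=5
  node 14: h_left=-1, h_right=5, diff=6 [FAIL (|-1-5|=6 > 1)], height=6
  node 13: h_left=-1, h_right=6, diff=7 [FAIL (|-1-6|=7 > 1)], height=7
  node 11: h_left=-1, h_right=7, diff=8 [FAIL (|-1-7|=8 > 1)], height=8
  node 8: h_left=-1, h_right=8, diff=9 [FAIL (|-1-8|=9 > 1)], height=9
  node 5: h_left=-1, h_right=9, diff=10 [FAIL (|-1-9|=10 > 1)], height=10
  node 1: h_left=-1, h_right=10, diff=11 [FAIL (|-1-10|=11 > 1)], height=11
Node 35 violates the condition: |-1 - 1| = 2 > 1.
Result: Not balanced


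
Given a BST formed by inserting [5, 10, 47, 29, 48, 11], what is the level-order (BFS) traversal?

Tree insertion order: [5, 10, 47, 29, 48, 11]
Tree (level-order array): [5, None, 10, None, 47, 29, 48, 11]
BFS from the root, enqueuing left then right child of each popped node:
  queue [5] -> pop 5, enqueue [10], visited so far: [5]
  queue [10] -> pop 10, enqueue [47], visited so far: [5, 10]
  queue [47] -> pop 47, enqueue [29, 48], visited so far: [5, 10, 47]
  queue [29, 48] -> pop 29, enqueue [11], visited so far: [5, 10, 47, 29]
  queue [48, 11] -> pop 48, enqueue [none], visited so far: [5, 10, 47, 29, 48]
  queue [11] -> pop 11, enqueue [none], visited so far: [5, 10, 47, 29, 48, 11]
Result: [5, 10, 47, 29, 48, 11]


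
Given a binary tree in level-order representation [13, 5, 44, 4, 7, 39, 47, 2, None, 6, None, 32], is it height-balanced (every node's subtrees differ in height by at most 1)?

Tree (level-order array): [13, 5, 44, 4, 7, 39, 47, 2, None, 6, None, 32]
Definition: a tree is height-balanced if, at every node, |h(left) - h(right)| <= 1 (empty subtree has height -1).
Bottom-up per-node check:
  node 2: h_left=-1, h_right=-1, diff=0 [OK], height=0
  node 4: h_left=0, h_right=-1, diff=1 [OK], height=1
  node 6: h_left=-1, h_right=-1, diff=0 [OK], height=0
  node 7: h_left=0, h_right=-1, diff=1 [OK], height=1
  node 5: h_left=1, h_right=1, diff=0 [OK], height=2
  node 32: h_left=-1, h_right=-1, diff=0 [OK], height=0
  node 39: h_left=0, h_right=-1, diff=1 [OK], height=1
  node 47: h_left=-1, h_right=-1, diff=0 [OK], height=0
  node 44: h_left=1, h_right=0, diff=1 [OK], height=2
  node 13: h_left=2, h_right=2, diff=0 [OK], height=3
All nodes satisfy the balance condition.
Result: Balanced


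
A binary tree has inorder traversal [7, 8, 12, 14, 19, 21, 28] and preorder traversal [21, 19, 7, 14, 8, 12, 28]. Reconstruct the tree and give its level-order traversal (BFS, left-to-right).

Inorder:  [7, 8, 12, 14, 19, 21, 28]
Preorder: [21, 19, 7, 14, 8, 12, 28]
Algorithm: preorder visits root first, so consume preorder in order;
for each root, split the current inorder slice at that value into
left-subtree inorder and right-subtree inorder, then recurse.
Recursive splits:
  root=21; inorder splits into left=[7, 8, 12, 14, 19], right=[28]
  root=19; inorder splits into left=[7, 8, 12, 14], right=[]
  root=7; inorder splits into left=[], right=[8, 12, 14]
  root=14; inorder splits into left=[8, 12], right=[]
  root=8; inorder splits into left=[], right=[12]
  root=12; inorder splits into left=[], right=[]
  root=28; inorder splits into left=[], right=[]
Reconstructed level-order: [21, 19, 28, 7, 14, 8, 12]


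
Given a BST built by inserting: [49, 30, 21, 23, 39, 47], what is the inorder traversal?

Tree insertion order: [49, 30, 21, 23, 39, 47]
Tree (level-order array): [49, 30, None, 21, 39, None, 23, None, 47]
Inorder traversal: [21, 23, 30, 39, 47, 49]


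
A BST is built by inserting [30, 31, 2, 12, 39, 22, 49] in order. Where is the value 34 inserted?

Starting tree (level order): [30, 2, 31, None, 12, None, 39, None, 22, None, 49]
Insertion path: 30 -> 31 -> 39
Result: insert 34 as left child of 39
Final tree (level order): [30, 2, 31, None, 12, None, 39, None, 22, 34, 49]


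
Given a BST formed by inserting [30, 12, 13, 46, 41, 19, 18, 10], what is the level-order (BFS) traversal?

Tree insertion order: [30, 12, 13, 46, 41, 19, 18, 10]
Tree (level-order array): [30, 12, 46, 10, 13, 41, None, None, None, None, 19, None, None, 18]
BFS from the root, enqueuing left then right child of each popped node:
  queue [30] -> pop 30, enqueue [12, 46], visited so far: [30]
  queue [12, 46] -> pop 12, enqueue [10, 13], visited so far: [30, 12]
  queue [46, 10, 13] -> pop 46, enqueue [41], visited so far: [30, 12, 46]
  queue [10, 13, 41] -> pop 10, enqueue [none], visited so far: [30, 12, 46, 10]
  queue [13, 41] -> pop 13, enqueue [19], visited so far: [30, 12, 46, 10, 13]
  queue [41, 19] -> pop 41, enqueue [none], visited so far: [30, 12, 46, 10, 13, 41]
  queue [19] -> pop 19, enqueue [18], visited so far: [30, 12, 46, 10, 13, 41, 19]
  queue [18] -> pop 18, enqueue [none], visited so far: [30, 12, 46, 10, 13, 41, 19, 18]
Result: [30, 12, 46, 10, 13, 41, 19, 18]


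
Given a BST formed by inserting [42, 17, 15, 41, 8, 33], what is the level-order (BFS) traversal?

Tree insertion order: [42, 17, 15, 41, 8, 33]
Tree (level-order array): [42, 17, None, 15, 41, 8, None, 33]
BFS from the root, enqueuing left then right child of each popped node:
  queue [42] -> pop 42, enqueue [17], visited so far: [42]
  queue [17] -> pop 17, enqueue [15, 41], visited so far: [42, 17]
  queue [15, 41] -> pop 15, enqueue [8], visited so far: [42, 17, 15]
  queue [41, 8] -> pop 41, enqueue [33], visited so far: [42, 17, 15, 41]
  queue [8, 33] -> pop 8, enqueue [none], visited so far: [42, 17, 15, 41, 8]
  queue [33] -> pop 33, enqueue [none], visited so far: [42, 17, 15, 41, 8, 33]
Result: [42, 17, 15, 41, 8, 33]


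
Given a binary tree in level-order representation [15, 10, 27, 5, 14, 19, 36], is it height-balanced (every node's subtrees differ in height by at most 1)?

Tree (level-order array): [15, 10, 27, 5, 14, 19, 36]
Definition: a tree is height-balanced if, at every node, |h(left) - h(right)| <= 1 (empty subtree has height -1).
Bottom-up per-node check:
  node 5: h_left=-1, h_right=-1, diff=0 [OK], height=0
  node 14: h_left=-1, h_right=-1, diff=0 [OK], height=0
  node 10: h_left=0, h_right=0, diff=0 [OK], height=1
  node 19: h_left=-1, h_right=-1, diff=0 [OK], height=0
  node 36: h_left=-1, h_right=-1, diff=0 [OK], height=0
  node 27: h_left=0, h_right=0, diff=0 [OK], height=1
  node 15: h_left=1, h_right=1, diff=0 [OK], height=2
All nodes satisfy the balance condition.
Result: Balanced


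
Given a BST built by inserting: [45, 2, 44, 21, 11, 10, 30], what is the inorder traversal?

Tree insertion order: [45, 2, 44, 21, 11, 10, 30]
Tree (level-order array): [45, 2, None, None, 44, 21, None, 11, 30, 10]
Inorder traversal: [2, 10, 11, 21, 30, 44, 45]


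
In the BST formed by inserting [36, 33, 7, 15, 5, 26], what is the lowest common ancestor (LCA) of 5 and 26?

Tree insertion order: [36, 33, 7, 15, 5, 26]
Tree (level-order array): [36, 33, None, 7, None, 5, 15, None, None, None, 26]
In a BST, the LCA of p=5, q=26 is the first node v on the
root-to-leaf path with p <= v <= q (go left if both < v, right if both > v).
Walk from root:
  at 36: both 5 and 26 < 36, go left
  at 33: both 5 and 26 < 33, go left
  at 7: 5 <= 7 <= 26, this is the LCA
LCA = 7


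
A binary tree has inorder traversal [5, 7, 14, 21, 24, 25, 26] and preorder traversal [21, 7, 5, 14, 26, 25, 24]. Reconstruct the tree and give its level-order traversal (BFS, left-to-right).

Inorder:  [5, 7, 14, 21, 24, 25, 26]
Preorder: [21, 7, 5, 14, 26, 25, 24]
Algorithm: preorder visits root first, so consume preorder in order;
for each root, split the current inorder slice at that value into
left-subtree inorder and right-subtree inorder, then recurse.
Recursive splits:
  root=21; inorder splits into left=[5, 7, 14], right=[24, 25, 26]
  root=7; inorder splits into left=[5], right=[14]
  root=5; inorder splits into left=[], right=[]
  root=14; inorder splits into left=[], right=[]
  root=26; inorder splits into left=[24, 25], right=[]
  root=25; inorder splits into left=[24], right=[]
  root=24; inorder splits into left=[], right=[]
Reconstructed level-order: [21, 7, 26, 5, 14, 25, 24]


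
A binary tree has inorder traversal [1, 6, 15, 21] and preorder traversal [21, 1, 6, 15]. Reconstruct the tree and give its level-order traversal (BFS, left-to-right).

Inorder:  [1, 6, 15, 21]
Preorder: [21, 1, 6, 15]
Algorithm: preorder visits root first, so consume preorder in order;
for each root, split the current inorder slice at that value into
left-subtree inorder and right-subtree inorder, then recurse.
Recursive splits:
  root=21; inorder splits into left=[1, 6, 15], right=[]
  root=1; inorder splits into left=[], right=[6, 15]
  root=6; inorder splits into left=[], right=[15]
  root=15; inorder splits into left=[], right=[]
Reconstructed level-order: [21, 1, 6, 15]


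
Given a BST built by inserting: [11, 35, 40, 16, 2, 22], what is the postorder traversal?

Tree insertion order: [11, 35, 40, 16, 2, 22]
Tree (level-order array): [11, 2, 35, None, None, 16, 40, None, 22]
Postorder traversal: [2, 22, 16, 40, 35, 11]


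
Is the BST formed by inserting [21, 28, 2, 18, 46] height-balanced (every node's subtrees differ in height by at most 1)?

Tree (level-order array): [21, 2, 28, None, 18, None, 46]
Definition: a tree is height-balanced if, at every node, |h(left) - h(right)| <= 1 (empty subtree has height -1).
Bottom-up per-node check:
  node 18: h_left=-1, h_right=-1, diff=0 [OK], height=0
  node 2: h_left=-1, h_right=0, diff=1 [OK], height=1
  node 46: h_left=-1, h_right=-1, diff=0 [OK], height=0
  node 28: h_left=-1, h_right=0, diff=1 [OK], height=1
  node 21: h_left=1, h_right=1, diff=0 [OK], height=2
All nodes satisfy the balance condition.
Result: Balanced


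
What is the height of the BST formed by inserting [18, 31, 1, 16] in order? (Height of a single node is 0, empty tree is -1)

Insertion order: [18, 31, 1, 16]
Tree (level-order array): [18, 1, 31, None, 16]
Compute height bottom-up (empty subtree = -1):
  height(16) = 1 + max(-1, -1) = 0
  height(1) = 1 + max(-1, 0) = 1
  height(31) = 1 + max(-1, -1) = 0
  height(18) = 1 + max(1, 0) = 2
Height = 2


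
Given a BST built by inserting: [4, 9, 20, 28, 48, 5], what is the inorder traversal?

Tree insertion order: [4, 9, 20, 28, 48, 5]
Tree (level-order array): [4, None, 9, 5, 20, None, None, None, 28, None, 48]
Inorder traversal: [4, 5, 9, 20, 28, 48]


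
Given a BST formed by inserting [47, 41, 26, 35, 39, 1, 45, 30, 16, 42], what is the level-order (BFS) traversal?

Tree insertion order: [47, 41, 26, 35, 39, 1, 45, 30, 16, 42]
Tree (level-order array): [47, 41, None, 26, 45, 1, 35, 42, None, None, 16, 30, 39]
BFS from the root, enqueuing left then right child of each popped node:
  queue [47] -> pop 47, enqueue [41], visited so far: [47]
  queue [41] -> pop 41, enqueue [26, 45], visited so far: [47, 41]
  queue [26, 45] -> pop 26, enqueue [1, 35], visited so far: [47, 41, 26]
  queue [45, 1, 35] -> pop 45, enqueue [42], visited so far: [47, 41, 26, 45]
  queue [1, 35, 42] -> pop 1, enqueue [16], visited so far: [47, 41, 26, 45, 1]
  queue [35, 42, 16] -> pop 35, enqueue [30, 39], visited so far: [47, 41, 26, 45, 1, 35]
  queue [42, 16, 30, 39] -> pop 42, enqueue [none], visited so far: [47, 41, 26, 45, 1, 35, 42]
  queue [16, 30, 39] -> pop 16, enqueue [none], visited so far: [47, 41, 26, 45, 1, 35, 42, 16]
  queue [30, 39] -> pop 30, enqueue [none], visited so far: [47, 41, 26, 45, 1, 35, 42, 16, 30]
  queue [39] -> pop 39, enqueue [none], visited so far: [47, 41, 26, 45, 1, 35, 42, 16, 30, 39]
Result: [47, 41, 26, 45, 1, 35, 42, 16, 30, 39]


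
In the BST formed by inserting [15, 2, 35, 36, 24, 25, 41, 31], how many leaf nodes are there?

Tree built from: [15, 2, 35, 36, 24, 25, 41, 31]
Tree (level-order array): [15, 2, 35, None, None, 24, 36, None, 25, None, 41, None, 31]
Rule: A leaf has 0 children.
Per-node child counts:
  node 15: 2 child(ren)
  node 2: 0 child(ren)
  node 35: 2 child(ren)
  node 24: 1 child(ren)
  node 25: 1 child(ren)
  node 31: 0 child(ren)
  node 36: 1 child(ren)
  node 41: 0 child(ren)
Matching nodes: [2, 31, 41]
Count of leaf nodes: 3


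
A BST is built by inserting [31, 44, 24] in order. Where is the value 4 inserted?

Starting tree (level order): [31, 24, 44]
Insertion path: 31 -> 24
Result: insert 4 as left child of 24
Final tree (level order): [31, 24, 44, 4]


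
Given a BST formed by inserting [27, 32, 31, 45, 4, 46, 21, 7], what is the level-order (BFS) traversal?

Tree insertion order: [27, 32, 31, 45, 4, 46, 21, 7]
Tree (level-order array): [27, 4, 32, None, 21, 31, 45, 7, None, None, None, None, 46]
BFS from the root, enqueuing left then right child of each popped node:
  queue [27] -> pop 27, enqueue [4, 32], visited so far: [27]
  queue [4, 32] -> pop 4, enqueue [21], visited so far: [27, 4]
  queue [32, 21] -> pop 32, enqueue [31, 45], visited so far: [27, 4, 32]
  queue [21, 31, 45] -> pop 21, enqueue [7], visited so far: [27, 4, 32, 21]
  queue [31, 45, 7] -> pop 31, enqueue [none], visited so far: [27, 4, 32, 21, 31]
  queue [45, 7] -> pop 45, enqueue [46], visited so far: [27, 4, 32, 21, 31, 45]
  queue [7, 46] -> pop 7, enqueue [none], visited so far: [27, 4, 32, 21, 31, 45, 7]
  queue [46] -> pop 46, enqueue [none], visited so far: [27, 4, 32, 21, 31, 45, 7, 46]
Result: [27, 4, 32, 21, 31, 45, 7, 46]


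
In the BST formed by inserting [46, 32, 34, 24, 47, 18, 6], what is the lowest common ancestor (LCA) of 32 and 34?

Tree insertion order: [46, 32, 34, 24, 47, 18, 6]
Tree (level-order array): [46, 32, 47, 24, 34, None, None, 18, None, None, None, 6]
In a BST, the LCA of p=32, q=34 is the first node v on the
root-to-leaf path with p <= v <= q (go left if both < v, right if both > v).
Walk from root:
  at 46: both 32 and 34 < 46, go left
  at 32: 32 <= 32 <= 34, this is the LCA
LCA = 32


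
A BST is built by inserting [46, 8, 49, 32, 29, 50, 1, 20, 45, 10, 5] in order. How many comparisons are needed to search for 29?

Search path for 29: 46 -> 8 -> 32 -> 29
Found: True
Comparisons: 4


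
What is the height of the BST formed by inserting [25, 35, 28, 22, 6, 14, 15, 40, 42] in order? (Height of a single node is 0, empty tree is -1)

Insertion order: [25, 35, 28, 22, 6, 14, 15, 40, 42]
Tree (level-order array): [25, 22, 35, 6, None, 28, 40, None, 14, None, None, None, 42, None, 15]
Compute height bottom-up (empty subtree = -1):
  height(15) = 1 + max(-1, -1) = 0
  height(14) = 1 + max(-1, 0) = 1
  height(6) = 1 + max(-1, 1) = 2
  height(22) = 1 + max(2, -1) = 3
  height(28) = 1 + max(-1, -1) = 0
  height(42) = 1 + max(-1, -1) = 0
  height(40) = 1 + max(-1, 0) = 1
  height(35) = 1 + max(0, 1) = 2
  height(25) = 1 + max(3, 2) = 4
Height = 4


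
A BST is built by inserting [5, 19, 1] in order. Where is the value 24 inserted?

Starting tree (level order): [5, 1, 19]
Insertion path: 5 -> 19
Result: insert 24 as right child of 19
Final tree (level order): [5, 1, 19, None, None, None, 24]


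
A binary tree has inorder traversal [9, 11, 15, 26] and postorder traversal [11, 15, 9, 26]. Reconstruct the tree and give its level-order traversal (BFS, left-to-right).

Inorder:   [9, 11, 15, 26]
Postorder: [11, 15, 9, 26]
Algorithm: postorder visits root last, so walk postorder right-to-left;
each value is the root of the current inorder slice — split it at that
value, recurse on the right subtree first, then the left.
Recursive splits:
  root=26; inorder splits into left=[9, 11, 15], right=[]
  root=9; inorder splits into left=[], right=[11, 15]
  root=15; inorder splits into left=[11], right=[]
  root=11; inorder splits into left=[], right=[]
Reconstructed level-order: [26, 9, 15, 11]


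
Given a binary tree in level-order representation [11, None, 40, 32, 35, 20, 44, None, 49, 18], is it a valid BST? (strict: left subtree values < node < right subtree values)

Level-order array: [11, None, 40, 32, 35, 20, 44, None, 49, 18]
Validate using subtree bounds (lo, hi): at each node, require lo < value < hi,
then recurse left with hi=value and right with lo=value.
Preorder trace (stopping at first violation):
  at node 11 with bounds (-inf, +inf): OK
  at node 40 with bounds (11, +inf): OK
  at node 32 with bounds (11, 40): OK
  at node 20 with bounds (11, 32): OK
  at node 18 with bounds (11, 20): OK
  at node 44 with bounds (32, 40): VIOLATION
Node 44 violates its bound: not (32 < 44 < 40).
Result: Not a valid BST


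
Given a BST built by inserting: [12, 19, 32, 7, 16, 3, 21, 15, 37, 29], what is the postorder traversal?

Tree insertion order: [12, 19, 32, 7, 16, 3, 21, 15, 37, 29]
Tree (level-order array): [12, 7, 19, 3, None, 16, 32, None, None, 15, None, 21, 37, None, None, None, 29]
Postorder traversal: [3, 7, 15, 16, 29, 21, 37, 32, 19, 12]


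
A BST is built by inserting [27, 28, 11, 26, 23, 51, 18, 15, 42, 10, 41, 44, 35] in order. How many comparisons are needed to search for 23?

Search path for 23: 27 -> 11 -> 26 -> 23
Found: True
Comparisons: 4


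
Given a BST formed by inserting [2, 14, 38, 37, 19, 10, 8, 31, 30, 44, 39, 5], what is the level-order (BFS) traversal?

Tree insertion order: [2, 14, 38, 37, 19, 10, 8, 31, 30, 44, 39, 5]
Tree (level-order array): [2, None, 14, 10, 38, 8, None, 37, 44, 5, None, 19, None, 39, None, None, None, None, 31, None, None, 30]
BFS from the root, enqueuing left then right child of each popped node:
  queue [2] -> pop 2, enqueue [14], visited so far: [2]
  queue [14] -> pop 14, enqueue [10, 38], visited so far: [2, 14]
  queue [10, 38] -> pop 10, enqueue [8], visited so far: [2, 14, 10]
  queue [38, 8] -> pop 38, enqueue [37, 44], visited so far: [2, 14, 10, 38]
  queue [8, 37, 44] -> pop 8, enqueue [5], visited so far: [2, 14, 10, 38, 8]
  queue [37, 44, 5] -> pop 37, enqueue [19], visited so far: [2, 14, 10, 38, 8, 37]
  queue [44, 5, 19] -> pop 44, enqueue [39], visited so far: [2, 14, 10, 38, 8, 37, 44]
  queue [5, 19, 39] -> pop 5, enqueue [none], visited so far: [2, 14, 10, 38, 8, 37, 44, 5]
  queue [19, 39] -> pop 19, enqueue [31], visited so far: [2, 14, 10, 38, 8, 37, 44, 5, 19]
  queue [39, 31] -> pop 39, enqueue [none], visited so far: [2, 14, 10, 38, 8, 37, 44, 5, 19, 39]
  queue [31] -> pop 31, enqueue [30], visited so far: [2, 14, 10, 38, 8, 37, 44, 5, 19, 39, 31]
  queue [30] -> pop 30, enqueue [none], visited so far: [2, 14, 10, 38, 8, 37, 44, 5, 19, 39, 31, 30]
Result: [2, 14, 10, 38, 8, 37, 44, 5, 19, 39, 31, 30]


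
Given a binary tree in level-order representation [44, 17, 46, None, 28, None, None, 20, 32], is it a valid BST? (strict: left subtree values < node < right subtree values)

Level-order array: [44, 17, 46, None, 28, None, None, 20, 32]
Validate using subtree bounds (lo, hi): at each node, require lo < value < hi,
then recurse left with hi=value and right with lo=value.
Preorder trace (stopping at first violation):
  at node 44 with bounds (-inf, +inf): OK
  at node 17 with bounds (-inf, 44): OK
  at node 28 with bounds (17, 44): OK
  at node 20 with bounds (17, 28): OK
  at node 32 with bounds (28, 44): OK
  at node 46 with bounds (44, +inf): OK
No violation found at any node.
Result: Valid BST


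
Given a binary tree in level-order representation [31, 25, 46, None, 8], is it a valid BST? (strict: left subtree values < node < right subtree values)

Level-order array: [31, 25, 46, None, 8]
Validate using subtree bounds (lo, hi): at each node, require lo < value < hi,
then recurse left with hi=value and right with lo=value.
Preorder trace (stopping at first violation):
  at node 31 with bounds (-inf, +inf): OK
  at node 25 with bounds (-inf, 31): OK
  at node 8 with bounds (25, 31): VIOLATION
Node 8 violates its bound: not (25 < 8 < 31).
Result: Not a valid BST


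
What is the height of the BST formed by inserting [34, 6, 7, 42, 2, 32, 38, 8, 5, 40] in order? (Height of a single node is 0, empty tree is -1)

Insertion order: [34, 6, 7, 42, 2, 32, 38, 8, 5, 40]
Tree (level-order array): [34, 6, 42, 2, 7, 38, None, None, 5, None, 32, None, 40, None, None, 8]
Compute height bottom-up (empty subtree = -1):
  height(5) = 1 + max(-1, -1) = 0
  height(2) = 1 + max(-1, 0) = 1
  height(8) = 1 + max(-1, -1) = 0
  height(32) = 1 + max(0, -1) = 1
  height(7) = 1 + max(-1, 1) = 2
  height(6) = 1 + max(1, 2) = 3
  height(40) = 1 + max(-1, -1) = 0
  height(38) = 1 + max(-1, 0) = 1
  height(42) = 1 + max(1, -1) = 2
  height(34) = 1 + max(3, 2) = 4
Height = 4


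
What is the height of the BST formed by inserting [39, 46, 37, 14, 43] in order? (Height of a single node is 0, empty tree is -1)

Insertion order: [39, 46, 37, 14, 43]
Tree (level-order array): [39, 37, 46, 14, None, 43]
Compute height bottom-up (empty subtree = -1):
  height(14) = 1 + max(-1, -1) = 0
  height(37) = 1 + max(0, -1) = 1
  height(43) = 1 + max(-1, -1) = 0
  height(46) = 1 + max(0, -1) = 1
  height(39) = 1 + max(1, 1) = 2
Height = 2


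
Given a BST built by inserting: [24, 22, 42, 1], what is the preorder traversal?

Tree insertion order: [24, 22, 42, 1]
Tree (level-order array): [24, 22, 42, 1]
Preorder traversal: [24, 22, 1, 42]


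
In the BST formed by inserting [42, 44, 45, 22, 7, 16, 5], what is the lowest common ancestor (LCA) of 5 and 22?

Tree insertion order: [42, 44, 45, 22, 7, 16, 5]
Tree (level-order array): [42, 22, 44, 7, None, None, 45, 5, 16]
In a BST, the LCA of p=5, q=22 is the first node v on the
root-to-leaf path with p <= v <= q (go left if both < v, right if both > v).
Walk from root:
  at 42: both 5 and 22 < 42, go left
  at 22: 5 <= 22 <= 22, this is the LCA
LCA = 22


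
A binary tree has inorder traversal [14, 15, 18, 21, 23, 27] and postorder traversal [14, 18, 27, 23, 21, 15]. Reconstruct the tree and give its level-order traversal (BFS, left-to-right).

Inorder:   [14, 15, 18, 21, 23, 27]
Postorder: [14, 18, 27, 23, 21, 15]
Algorithm: postorder visits root last, so walk postorder right-to-left;
each value is the root of the current inorder slice — split it at that
value, recurse on the right subtree first, then the left.
Recursive splits:
  root=15; inorder splits into left=[14], right=[18, 21, 23, 27]
  root=21; inorder splits into left=[18], right=[23, 27]
  root=23; inorder splits into left=[], right=[27]
  root=27; inorder splits into left=[], right=[]
  root=18; inorder splits into left=[], right=[]
  root=14; inorder splits into left=[], right=[]
Reconstructed level-order: [15, 14, 21, 18, 23, 27]


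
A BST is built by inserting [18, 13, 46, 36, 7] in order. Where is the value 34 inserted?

Starting tree (level order): [18, 13, 46, 7, None, 36]
Insertion path: 18 -> 46 -> 36
Result: insert 34 as left child of 36
Final tree (level order): [18, 13, 46, 7, None, 36, None, None, None, 34]


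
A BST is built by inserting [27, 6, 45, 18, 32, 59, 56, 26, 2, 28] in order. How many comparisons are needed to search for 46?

Search path for 46: 27 -> 45 -> 59 -> 56
Found: False
Comparisons: 4


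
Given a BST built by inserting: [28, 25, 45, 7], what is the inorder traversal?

Tree insertion order: [28, 25, 45, 7]
Tree (level-order array): [28, 25, 45, 7]
Inorder traversal: [7, 25, 28, 45]


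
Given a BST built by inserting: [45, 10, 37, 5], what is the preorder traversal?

Tree insertion order: [45, 10, 37, 5]
Tree (level-order array): [45, 10, None, 5, 37]
Preorder traversal: [45, 10, 5, 37]


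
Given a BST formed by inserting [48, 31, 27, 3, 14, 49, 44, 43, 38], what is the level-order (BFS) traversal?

Tree insertion order: [48, 31, 27, 3, 14, 49, 44, 43, 38]
Tree (level-order array): [48, 31, 49, 27, 44, None, None, 3, None, 43, None, None, 14, 38]
BFS from the root, enqueuing left then right child of each popped node:
  queue [48] -> pop 48, enqueue [31, 49], visited so far: [48]
  queue [31, 49] -> pop 31, enqueue [27, 44], visited so far: [48, 31]
  queue [49, 27, 44] -> pop 49, enqueue [none], visited so far: [48, 31, 49]
  queue [27, 44] -> pop 27, enqueue [3], visited so far: [48, 31, 49, 27]
  queue [44, 3] -> pop 44, enqueue [43], visited so far: [48, 31, 49, 27, 44]
  queue [3, 43] -> pop 3, enqueue [14], visited so far: [48, 31, 49, 27, 44, 3]
  queue [43, 14] -> pop 43, enqueue [38], visited so far: [48, 31, 49, 27, 44, 3, 43]
  queue [14, 38] -> pop 14, enqueue [none], visited so far: [48, 31, 49, 27, 44, 3, 43, 14]
  queue [38] -> pop 38, enqueue [none], visited so far: [48, 31, 49, 27, 44, 3, 43, 14, 38]
Result: [48, 31, 49, 27, 44, 3, 43, 14, 38]


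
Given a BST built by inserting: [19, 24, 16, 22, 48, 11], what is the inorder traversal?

Tree insertion order: [19, 24, 16, 22, 48, 11]
Tree (level-order array): [19, 16, 24, 11, None, 22, 48]
Inorder traversal: [11, 16, 19, 22, 24, 48]


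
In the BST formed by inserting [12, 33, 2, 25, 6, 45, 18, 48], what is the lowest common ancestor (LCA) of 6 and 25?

Tree insertion order: [12, 33, 2, 25, 6, 45, 18, 48]
Tree (level-order array): [12, 2, 33, None, 6, 25, 45, None, None, 18, None, None, 48]
In a BST, the LCA of p=6, q=25 is the first node v on the
root-to-leaf path with p <= v <= q (go left if both < v, right if both > v).
Walk from root:
  at 12: 6 <= 12 <= 25, this is the LCA
LCA = 12


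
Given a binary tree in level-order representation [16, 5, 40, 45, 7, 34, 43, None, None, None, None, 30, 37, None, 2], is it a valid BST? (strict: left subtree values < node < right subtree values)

Level-order array: [16, 5, 40, 45, 7, 34, 43, None, None, None, None, 30, 37, None, 2]
Validate using subtree bounds (lo, hi): at each node, require lo < value < hi,
then recurse left with hi=value and right with lo=value.
Preorder trace (stopping at first violation):
  at node 16 with bounds (-inf, +inf): OK
  at node 5 with bounds (-inf, 16): OK
  at node 45 with bounds (-inf, 5): VIOLATION
Node 45 violates its bound: not (-inf < 45 < 5).
Result: Not a valid BST


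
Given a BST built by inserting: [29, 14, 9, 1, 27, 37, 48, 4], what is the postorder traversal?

Tree insertion order: [29, 14, 9, 1, 27, 37, 48, 4]
Tree (level-order array): [29, 14, 37, 9, 27, None, 48, 1, None, None, None, None, None, None, 4]
Postorder traversal: [4, 1, 9, 27, 14, 48, 37, 29]


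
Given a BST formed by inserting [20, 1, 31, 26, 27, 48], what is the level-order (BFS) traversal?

Tree insertion order: [20, 1, 31, 26, 27, 48]
Tree (level-order array): [20, 1, 31, None, None, 26, 48, None, 27]
BFS from the root, enqueuing left then right child of each popped node:
  queue [20] -> pop 20, enqueue [1, 31], visited so far: [20]
  queue [1, 31] -> pop 1, enqueue [none], visited so far: [20, 1]
  queue [31] -> pop 31, enqueue [26, 48], visited so far: [20, 1, 31]
  queue [26, 48] -> pop 26, enqueue [27], visited so far: [20, 1, 31, 26]
  queue [48, 27] -> pop 48, enqueue [none], visited so far: [20, 1, 31, 26, 48]
  queue [27] -> pop 27, enqueue [none], visited so far: [20, 1, 31, 26, 48, 27]
Result: [20, 1, 31, 26, 48, 27]


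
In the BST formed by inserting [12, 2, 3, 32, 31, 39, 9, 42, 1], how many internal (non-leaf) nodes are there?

Tree built from: [12, 2, 3, 32, 31, 39, 9, 42, 1]
Tree (level-order array): [12, 2, 32, 1, 3, 31, 39, None, None, None, 9, None, None, None, 42]
Rule: An internal node has at least one child.
Per-node child counts:
  node 12: 2 child(ren)
  node 2: 2 child(ren)
  node 1: 0 child(ren)
  node 3: 1 child(ren)
  node 9: 0 child(ren)
  node 32: 2 child(ren)
  node 31: 0 child(ren)
  node 39: 1 child(ren)
  node 42: 0 child(ren)
Matching nodes: [12, 2, 3, 32, 39]
Count of internal (non-leaf) nodes: 5


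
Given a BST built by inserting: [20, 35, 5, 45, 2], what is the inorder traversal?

Tree insertion order: [20, 35, 5, 45, 2]
Tree (level-order array): [20, 5, 35, 2, None, None, 45]
Inorder traversal: [2, 5, 20, 35, 45]


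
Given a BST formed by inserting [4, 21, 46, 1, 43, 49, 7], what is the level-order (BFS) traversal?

Tree insertion order: [4, 21, 46, 1, 43, 49, 7]
Tree (level-order array): [4, 1, 21, None, None, 7, 46, None, None, 43, 49]
BFS from the root, enqueuing left then right child of each popped node:
  queue [4] -> pop 4, enqueue [1, 21], visited so far: [4]
  queue [1, 21] -> pop 1, enqueue [none], visited so far: [4, 1]
  queue [21] -> pop 21, enqueue [7, 46], visited so far: [4, 1, 21]
  queue [7, 46] -> pop 7, enqueue [none], visited so far: [4, 1, 21, 7]
  queue [46] -> pop 46, enqueue [43, 49], visited so far: [4, 1, 21, 7, 46]
  queue [43, 49] -> pop 43, enqueue [none], visited so far: [4, 1, 21, 7, 46, 43]
  queue [49] -> pop 49, enqueue [none], visited so far: [4, 1, 21, 7, 46, 43, 49]
Result: [4, 1, 21, 7, 46, 43, 49]
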